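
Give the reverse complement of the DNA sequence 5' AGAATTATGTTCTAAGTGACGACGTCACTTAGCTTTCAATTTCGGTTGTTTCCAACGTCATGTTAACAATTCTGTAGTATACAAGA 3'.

Reading the sequence 3'→5' and pairing each base (A↔T, G↔C) gives the reverse complement directly.

5'-TCTTGTATACTACAGAATTGTTAACATGACGTTGGAAACAACCGAAATTGAAAGCTAAGTGACGTCGTCACTTAGAACATAATTCT-3'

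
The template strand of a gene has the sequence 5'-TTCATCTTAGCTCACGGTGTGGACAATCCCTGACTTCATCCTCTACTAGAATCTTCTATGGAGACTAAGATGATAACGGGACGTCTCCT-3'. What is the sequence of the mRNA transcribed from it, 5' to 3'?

5′-AGGAGACGUCCCGUUAUCAUCUUAGUCUCCAUAGAAGAUUCUAGUAGAGGAUGAAGUCAGGGAUUGUCCACACCGUGAGCUAAGAUGAA-3′

The mRNA has the sequence of the coding strand (reverse complement of the template) with T→U. Reverse complement of TTCATCTTAGCTCACGGTGTGGACAATCCCTGACTTCATCCTCTACTAGAATCTTCTATGGAGACTAAGATGATAACGGGACGTCTCCT is AGGAGACGTCCCGTTATCATCTTAGTCTCCATAGAAGATTCTAGTAGAGGATGAAGTCAGGGATTGTCCACACCGTGAGCTAAGATGAA; then T→U.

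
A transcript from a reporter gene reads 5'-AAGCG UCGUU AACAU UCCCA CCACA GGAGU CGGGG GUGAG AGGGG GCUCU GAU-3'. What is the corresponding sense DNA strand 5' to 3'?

The coding DNA strand has the same 5'→3' sequence as the mRNA with U replaced by T.

5'-AAGCGTCGTTAACATTCCCACCACAGGAGTCGGGGGTGAGAGGGGGCTCTGAT-3'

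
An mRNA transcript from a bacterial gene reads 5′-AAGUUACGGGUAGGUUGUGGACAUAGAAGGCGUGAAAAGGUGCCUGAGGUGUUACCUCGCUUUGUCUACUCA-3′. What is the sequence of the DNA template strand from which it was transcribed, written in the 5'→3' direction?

Replace U with T to get the coding DNA strand: AAGTTACGGGTAGGTTGTGGACATAGAAGGCGTGAAAAGGTGCCTGAGGTGTTACCTCGCTTTGTCTACTCA. The template strand is its reverse complement (complement TTCAATGCCCATCCAACACCTGTATCTTCCGCACTTTTCCACGGACTCCACAATGGAGCGAAACAGATGAGT, then reverse).

5'-TGAGTAGACAAAGCGAGGTAACACCTCAGGCACCTTTTCACGCCTTCTATGTCCACAACCTACCCGTAACTT-3'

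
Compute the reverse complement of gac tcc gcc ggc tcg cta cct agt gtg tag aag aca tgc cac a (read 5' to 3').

Complement each base (A↔T, G↔C): CTGAGGCGGCCGAGCGATGGATCACACATCTTCTGTACGGTGT. Then reverse.

5'-TGTGGCATGTCTTCTACACACTAGGTAGCGAGCCGGCGGAGTC-3'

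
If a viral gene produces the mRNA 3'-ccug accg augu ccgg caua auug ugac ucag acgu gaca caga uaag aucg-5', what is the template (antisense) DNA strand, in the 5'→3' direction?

5'-GGACTGGCTACAGGCCGTATTAACACTGAGTCTGCACTGTGTCTATTCTAGC-3'

Written 5'→3' the mRNA is GCUAGAAUAGACACAGUGCAGACUCAGUGUUAAUACGGCCUGUAGCCAGUCC, so the coding DNA strand is GCTAGAATAGACACAGTGCAGACTCAGTGTTAATACGGCCTGTAGCCAGTCC. The template is its reverse complement.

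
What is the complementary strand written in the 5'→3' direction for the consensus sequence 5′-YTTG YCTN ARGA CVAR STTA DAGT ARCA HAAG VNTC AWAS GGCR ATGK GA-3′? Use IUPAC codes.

5′-TCMCATYGCCSTWTGANBCTTDTGYTACTHTAASYTBGTCYTNAGRCAAR-3′

Standard pairs A↔T, G↔C; ambiguity codes pair R↔Y, K↔M, W↔W, S↔S, D↔H, V↔B, N↔N. Complement (RAACRGANTYCTGBTYSAATHTCATYGTDTTCBNAGTWTSCCGYTACMCT), then reverse for 5'→3'.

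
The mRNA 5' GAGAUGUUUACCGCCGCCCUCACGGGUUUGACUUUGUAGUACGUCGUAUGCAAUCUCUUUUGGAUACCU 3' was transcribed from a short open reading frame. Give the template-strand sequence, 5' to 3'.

Replace U with T to get the coding DNA strand: GAGATGTTTACCGCCGCCCTCACGGGTTTGACTTTGTAGTACGTCGTATGCAATCTCTTTTGGATACCT. The template strand is its reverse complement (complement CTCTACAAATGGCGGCGGGAGTGCCCAAACTGAAACATCATGCAGCATACGTTAGAGAAAACCTATGGA, then reverse).

5'-AGGTATCCAAAAGAGATTGCATACGACGTACTACAAAGTCAAACCCGTGAGGGCGGCGGTAAACATCTC-3'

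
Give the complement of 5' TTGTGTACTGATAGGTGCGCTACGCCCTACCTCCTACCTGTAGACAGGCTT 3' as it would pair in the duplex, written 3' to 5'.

Base-pairing A↔T, G↔C gives the complement. The complementary strand is antiparallel, so paired with a 5'→3' strand it runs 3'→5'.

3'-AACACATGACTATCCACGCGATGCGGGATGGAGGATGGACATCTGTCCGAA-5'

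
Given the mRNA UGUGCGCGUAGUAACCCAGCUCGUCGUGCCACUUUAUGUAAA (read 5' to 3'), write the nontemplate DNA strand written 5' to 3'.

The coding DNA strand has the same 5'→3' sequence as the mRNA with U replaced by T.

5'-TGTGCGCGTAGTAACCCAGCTCGTCGTGCCACTTTATGTAAA-3'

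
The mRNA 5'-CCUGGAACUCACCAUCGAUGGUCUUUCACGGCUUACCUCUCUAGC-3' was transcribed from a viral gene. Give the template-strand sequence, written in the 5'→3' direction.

Replace U with T to get the coding DNA strand: CCTGGAACTCACCATCGATGGTCTTTCACGGCTTACCTCTCTAGC. The template strand is its reverse complement (complement GGACCTTGAGTGGTAGCTACCAGAAAGTGCCGAATGGAGAGATCG, then reverse).

5'-GCTAGAGAGGTAAGCCGTGAAAGACCATCGATGGTGAGTTCCAGG-3'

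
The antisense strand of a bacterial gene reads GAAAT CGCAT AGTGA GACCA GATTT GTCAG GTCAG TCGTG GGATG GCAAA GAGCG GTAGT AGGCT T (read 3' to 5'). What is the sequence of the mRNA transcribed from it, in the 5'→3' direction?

5'-CUUUAGCGUAUCACUCUGGUCUAAACAGUCCAGUCAGCACCCUACCGUUUCUCGCCAUCAUCCGAA-3'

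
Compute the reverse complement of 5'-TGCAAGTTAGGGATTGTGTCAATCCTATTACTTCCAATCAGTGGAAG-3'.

5'-CTTCCACTGATTGGAAGTAATAGGATTGACACAATCCCTAACTTGCA-3'

Complement each base (A↔T, G↔C): ACGTTCAATCCCTAACACAGTTAGGATAATGAAGGTTAGTCACCTTC. Then reverse.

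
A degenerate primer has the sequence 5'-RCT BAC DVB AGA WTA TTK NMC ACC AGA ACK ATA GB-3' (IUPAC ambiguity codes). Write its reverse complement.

Standard pairs A↔T, G↔C; ambiguity codes pair R↔Y, M↔K, W↔W, B↔V, D↔H, N↔N. Complement (YGAVTGHBVTCTWATAAMNKGTGGTCTTGMTATCV), then reverse for 5'→3'.

5'-VCTATMGTTCTGGTGKNMAATAWTCTVBHGTVAGY-3'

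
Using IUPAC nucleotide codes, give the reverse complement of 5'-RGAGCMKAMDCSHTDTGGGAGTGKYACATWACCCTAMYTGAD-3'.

Standard pairs A↔T, G↔C; ambiguity codes pair R↔Y, M↔K, W↔W, S↔S, D↔H. Complement (YCTCGKMTKHGSDAHACCCTCACMRTGTAWTGGGATKRACTH), then reverse for 5'→3'.

5'-HTCARKTAGGGTWATGTRMCACTCCCAHADSGHKTMKGCTCY-3'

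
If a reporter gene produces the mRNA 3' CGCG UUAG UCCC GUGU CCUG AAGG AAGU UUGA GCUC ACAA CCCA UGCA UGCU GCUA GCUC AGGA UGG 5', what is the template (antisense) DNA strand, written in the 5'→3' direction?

5'-GCGCAATCAGGGCACAGGACTTCCTTCAAACTCGAGTGTTGGGTACGTACGACGATCGAGTCCTACC-3'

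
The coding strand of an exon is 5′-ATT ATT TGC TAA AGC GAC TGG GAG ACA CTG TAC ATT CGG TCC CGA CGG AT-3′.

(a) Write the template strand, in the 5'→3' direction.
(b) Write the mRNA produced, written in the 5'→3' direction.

(a) The template strand is the reverse complement of the coding strand: complement TAATAAACGATTTCGCTGACCCTCTGTGACATGTAAGCCAGGGCTGCCTA, then reverse.
(b) mRNA matches the coding strand with T→U.

(a) 5'-ATCCGTCGGGACCGAATGTACAGTGTCTCCCAGTCGCTTTAGCAAATAAT-3'
(b) 5′-AUUAUUUGCUAAAGCGACUGGGAGACACUGUACAUUCGGUCCCGACGGAU-3′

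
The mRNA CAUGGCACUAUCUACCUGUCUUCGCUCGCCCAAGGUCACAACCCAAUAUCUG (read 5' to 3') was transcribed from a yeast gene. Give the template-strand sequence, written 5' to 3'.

5'-CAGATATTGGGTTGTGACCTTGGGCGAGCGAAGACAGGTAGATAGTGCCATG-3'

Replace U with T to get the coding DNA strand: CATGGCACTATCTACCTGTCTTCGCTCGCCCAAGGTCACAACCCAATATCTG. The template strand is its reverse complement (complement GTACCGTGATAGATGGACAGAAGCGAGCGGGTTCCAGTGTTGGGTTATAGAC, then reverse).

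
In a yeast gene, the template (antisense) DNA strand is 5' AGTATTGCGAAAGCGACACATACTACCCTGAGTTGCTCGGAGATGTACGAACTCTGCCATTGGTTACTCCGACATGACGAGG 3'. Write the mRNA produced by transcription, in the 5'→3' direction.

5'-CCUCGUCAUGUCGGAGUAACCAAUGGCAGAGUUCGUACAUCUCCGAGCAACUCAGGGUAGUAUGUGUCGCUUUCGCAAUACU-3'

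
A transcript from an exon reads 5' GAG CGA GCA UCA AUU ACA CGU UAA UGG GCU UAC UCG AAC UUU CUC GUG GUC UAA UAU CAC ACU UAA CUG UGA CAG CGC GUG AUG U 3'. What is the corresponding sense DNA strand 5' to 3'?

5'-GAGCGAGCATCAATTACACGTTAATGGGCTTACTCGAACTTTCTCGTGGTCTAATATCACACTTAACTGTGACAGCGCGTGATGT-3'

The coding DNA strand has the same 5'→3' sequence as the mRNA with U replaced by T.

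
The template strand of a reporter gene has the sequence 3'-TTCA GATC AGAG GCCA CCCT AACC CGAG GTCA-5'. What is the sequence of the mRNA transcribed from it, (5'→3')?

5′-AAGUCUAGUCUCCGGUGGGAUUGGGCUCCAGU-3′

Reading the template 3'→5' as shown, RNA polymerase pairs each base (A→U, T→A, G↔C) to build mRNA 5'→3' directly.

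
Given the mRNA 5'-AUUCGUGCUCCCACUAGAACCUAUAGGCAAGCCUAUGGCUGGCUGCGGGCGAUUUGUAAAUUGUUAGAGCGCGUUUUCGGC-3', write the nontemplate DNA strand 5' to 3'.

5'-ATTCGTGCTCCCACTAGAACCTATAGGCAAGCCTATGGCTGGCTGCGGGCGATTTGTAAATTGTTAGAGCGCGTTTTCGGC-3'

The coding DNA strand has the same 5'→3' sequence as the mRNA with U replaced by T.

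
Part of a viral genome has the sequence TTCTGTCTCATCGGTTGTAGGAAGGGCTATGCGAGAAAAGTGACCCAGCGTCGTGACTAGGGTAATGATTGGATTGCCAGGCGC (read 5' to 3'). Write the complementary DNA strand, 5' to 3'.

The complement of TTCTGTCTCATCGGTTGTAGGAAGGGCTATGCGAGAAAAGTGACCCAGCGTCGTGACTAGGGTAATGATTGGATTGCCAGGCGC is AAGACAGAGTAGCCAACATCCTTCCCGATACGCTCTTTTCACTGGGTCGCAGCACTGATCCCATTACTAACCTAACGGTCCGCG (A↔T, G↔C). DNA strands are antiparallel, so the complementary strand runs 3'→5'; reversing gives the 5'→3' form.

5'-GCGCCTGGCAATCCAATCATTACCCTAGTCACGACGCTGGGTCACTTTTCTCGCATAGCCCTTCCTACAACCGATGAGACAGAA-3'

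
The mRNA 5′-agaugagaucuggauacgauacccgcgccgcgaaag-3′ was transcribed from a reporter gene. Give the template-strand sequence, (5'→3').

Replace U with T to get the coding DNA strand: AGATGAGATCTGGATACGATACCCGCGCCGCGAAAG. The template strand is its reverse complement (complement TCTACTCTAGACCTATGCTATGGGCGCGGCGCTTTC, then reverse).

5′-CTTTCGCGGCGCGGGTATCGTATCCAGATCTCATCT-3′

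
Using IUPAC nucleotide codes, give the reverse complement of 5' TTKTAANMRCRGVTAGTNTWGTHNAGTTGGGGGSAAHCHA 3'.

Standard pairs A↔T, G↔C; ambiguity codes pair R↔Y, M↔K, W↔W, S↔S, H↔D, V↔B, N↔N. Complement (AAMATTNKYGYCBATCANAWCADNTCAACCCCCSTTDGDT), then reverse for 5'→3'.

5'-TDGDTTSCCCCCAACTNDACWANACTABCYGYKNTTAMAA-3'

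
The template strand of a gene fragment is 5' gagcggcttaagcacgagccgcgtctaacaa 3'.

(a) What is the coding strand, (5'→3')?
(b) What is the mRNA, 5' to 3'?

(a) 5′-TTGTTAGACGCGGCTCGTGCTTAAGCCGCTC-3′
(b) 5'-UUGUUAGACGCGGCUCGUGCUUAAGCCGCUC-3'

(a) The coding strand is the reverse complement of the template: complement CTCGCCGAATTCGTGCTCGGCGCAGATTGTT, then reverse.
(b) mRNA has the coding-strand sequence with T→U.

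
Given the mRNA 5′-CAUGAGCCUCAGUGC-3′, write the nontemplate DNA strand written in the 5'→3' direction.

5'-CATGAGCCTCAGTGC-3'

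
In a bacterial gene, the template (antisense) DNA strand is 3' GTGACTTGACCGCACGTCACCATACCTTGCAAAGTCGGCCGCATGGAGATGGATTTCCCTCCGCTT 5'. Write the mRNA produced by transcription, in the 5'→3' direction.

5'-CACUGAACUGGCGUGCAGUGGUAUGGAACGUUUCAGCCGGCGUACCUCUACCUAAAGGGAGGCGAA-3'

Reading the template 3'→5' as shown, RNA polymerase pairs each base (A→U, T→A, G↔C) to build mRNA 5'→3' directly.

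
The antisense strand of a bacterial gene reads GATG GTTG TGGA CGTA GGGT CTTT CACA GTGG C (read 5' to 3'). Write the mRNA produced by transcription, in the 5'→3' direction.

The mRNA has the sequence of the coding strand (reverse complement of the template) with T→U. Reverse complement of GATGGTTGTGGACGTAGGGTCTTTCACAGTGGC is GCCACTGTGAAAGACCCTACGTCCACAACCATC; then T→U.

5′-GCCACUGUGAAAGACCCUACGUCCACAACCAUC-3′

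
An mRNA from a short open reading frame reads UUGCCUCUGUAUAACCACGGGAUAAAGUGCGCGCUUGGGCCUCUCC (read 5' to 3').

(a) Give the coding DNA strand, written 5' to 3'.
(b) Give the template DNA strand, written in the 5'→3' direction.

(a) 5'-TTGCCTCTGTATAACCACGGGATAAAGTGCGCGCTTGGGCCTCTCC-3'
(b) 5'-GGAGAGGCCCAAGCGCGCACTTTATCCCGTGGTTATACAGAGGCAA-3'

(a) The coding strand matches the mRNA with U→T.
(b) The template strand is the reverse complement of the coding strand.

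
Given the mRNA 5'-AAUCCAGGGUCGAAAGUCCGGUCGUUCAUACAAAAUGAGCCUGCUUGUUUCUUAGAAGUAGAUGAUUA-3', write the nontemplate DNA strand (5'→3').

The coding DNA strand has the same 5'→3' sequence as the mRNA with U replaced by T.

5'-AATCCAGGGTCGAAAGTCCGGTCGTTCATACAAAATGAGCCTGCTTGTTTCTTAGAAGTAGATGATTA-3'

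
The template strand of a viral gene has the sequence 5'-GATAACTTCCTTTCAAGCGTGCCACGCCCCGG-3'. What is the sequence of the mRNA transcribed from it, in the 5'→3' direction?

5′-CCGGGGCGUGGCACGCUUGAAAGGAAGUUAUC-3′

RNA polymerase reads the template 3'→5' and synthesizes mRNA 5'→3' by base-pairing (A→U, T→A, G↔C). The complement of the template is CTATTGAAGGAAAGTTCGCACGGTGCGGGGCC; antiparallel, so 5'→3' the coding strand is CCGGGGCGTGGCACGCTTGAAAGGAAGTTATC. Replace T with U for the mRNA.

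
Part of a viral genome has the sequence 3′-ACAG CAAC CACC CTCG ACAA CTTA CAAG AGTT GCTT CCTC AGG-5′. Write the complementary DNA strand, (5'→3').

The strand is given 3'→5', so its complement runs 5'→3' in the same left-to-right order: pair each base A↔T, G↔C.

5'-TGTCGTTGGTGGGAGCTGTTGAATGTTCTCAACGAAGGAGTCC-3'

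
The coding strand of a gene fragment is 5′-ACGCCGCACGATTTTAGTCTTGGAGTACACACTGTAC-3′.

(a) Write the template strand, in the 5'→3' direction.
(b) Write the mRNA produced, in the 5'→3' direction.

(a) The template strand is the reverse complement of the coding strand: complement TGCGGCGTGCTAAAATCAGAACCTCATGTGTGACATG, then reverse.
(b) mRNA matches the coding strand with T→U.

(a) 5'-GTACAGTGTGTACTCCAAGACTAAAATCGTGCGGCGT-3'
(b) 5'-ACGCCGCACGAUUUUAGUCUUGGAGUACACACUGUAC-3'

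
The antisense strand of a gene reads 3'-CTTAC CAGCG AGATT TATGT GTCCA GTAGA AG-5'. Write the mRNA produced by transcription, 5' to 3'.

5'-GAAUGGUCGCUCUAAAUACACAGGUCAUCUUC-3'

Reading the template 3'→5' as shown, RNA polymerase pairs each base (A→U, T→A, G↔C) to build mRNA 5'→3' directly.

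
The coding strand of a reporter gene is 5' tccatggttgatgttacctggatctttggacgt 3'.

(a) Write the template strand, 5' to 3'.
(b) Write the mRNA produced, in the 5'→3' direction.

(a) The template strand is the reverse complement of the coding strand: complement AGGTACCAACTACAATGGACCTAGAAACCTGCA, then reverse.
(b) mRNA matches the coding strand with T→U.

(a) 5'-ACGTCCAAAGATCCAGGTAACATCAACCATGGA-3'
(b) 5'-UCCAUGGUUGAUGUUACCUGGAUCUUUGGACGU-3'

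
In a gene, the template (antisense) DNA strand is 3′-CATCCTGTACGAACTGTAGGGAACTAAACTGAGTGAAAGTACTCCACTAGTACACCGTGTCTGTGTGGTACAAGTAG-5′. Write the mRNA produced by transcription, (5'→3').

Reading the template 3'→5' as shown, RNA polymerase pairs each base (A→U, T→A, G↔C) to build mRNA 5'→3' directly.

5'-GUAGGACAUGCUUGACAUCCCUUGAUUUGACUCACUUUCAUGAGGUGAUCAUGUGGCACAGACACACCAUGUUCAUC-3'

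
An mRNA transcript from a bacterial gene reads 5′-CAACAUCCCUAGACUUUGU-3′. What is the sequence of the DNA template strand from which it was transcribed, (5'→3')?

5'-ACAAAGTCTAGGGATGTTG-3'

Replace U with T to get the coding DNA strand: CAACATCCCTAGACTTTGT. The template strand is its reverse complement (complement GTTGTAGGGATCTGAAACA, then reverse).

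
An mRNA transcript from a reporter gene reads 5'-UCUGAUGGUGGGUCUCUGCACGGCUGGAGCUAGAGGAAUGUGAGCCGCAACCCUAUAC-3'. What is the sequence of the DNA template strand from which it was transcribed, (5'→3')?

Replace U with T to get the coding DNA strand: TCTGATGGTGGGTCTCTGCACGGCTGGAGCTAGAGGAATGTGAGCCGCAACCCTATAC. The template strand is its reverse complement (complement AGACTACCACCCAGAGACGTGCCGACCTCGATCTCCTTACACTCGGCGTTGGGATATG, then reverse).

5'-GTATAGGGTTGCGGCTCACATTCCTCTAGCTCCAGCCGTGCAGAGACCCACCATCAGA-3'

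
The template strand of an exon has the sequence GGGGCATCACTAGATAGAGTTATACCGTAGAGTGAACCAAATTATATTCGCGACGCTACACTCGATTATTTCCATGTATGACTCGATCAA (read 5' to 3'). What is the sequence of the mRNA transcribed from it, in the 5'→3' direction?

The mRNA has the sequence of the coding strand (reverse complement of the template) with T→U. Reverse complement of GGGGCATCACTAGATAGAGTTATACCGTAGAGTGAACCAAATTATATTCGCGACGCTACACTCGATTATTTCCATGTATGACTCGATCAA is TTGATCGAGTCATACATGGAAATAATCGAGTGTAGCGTCGCGAATATAATTTGGTTCACTCTACGGTATAACTCTATCTAGTGATGCCCC; then T→U.

5'-UUGAUCGAGUCAUACAUGGAAAUAAUCGAGUGUAGCGUCGCGAAUAUAAUUUGGUUCACUCUACGGUAUAACUCUAUCUAGUGAUGCCCC-3'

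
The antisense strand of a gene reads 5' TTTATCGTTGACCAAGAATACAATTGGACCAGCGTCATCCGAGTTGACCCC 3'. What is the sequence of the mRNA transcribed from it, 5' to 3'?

The mRNA has the sequence of the coding strand (reverse complement of the template) with T→U. Reverse complement of TTTATCGTTGACCAAGAATACAATTGGACCAGCGTCATCCGAGTTGACCCC is GGGGTCAACTCGGATGACGCTGGTCCAATTGTATTCTTGGTCAACGATAAA; then T→U.

5′-GGGGUCAACUCGGAUGACGCUGGUCCAAUUGUAUUCUUGGUCAACGAUAAA-3′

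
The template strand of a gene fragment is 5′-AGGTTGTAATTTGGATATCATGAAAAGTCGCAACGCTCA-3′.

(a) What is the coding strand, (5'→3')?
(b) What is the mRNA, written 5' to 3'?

(a) 5'-TGAGCGTTGCGACTTTTCATGATATCCAAATTACAACCT-3'
(b) 5′-UGAGCGUUGCGACUUUUCAUGAUAUCCAAAUUACAACCU-3′

(a) The coding strand is the reverse complement of the template: complement TCCAACATTAAACCTATAGTACTTTTCAGCGTTGCGAGT, then reverse.
(b) mRNA has the coding-strand sequence with T→U.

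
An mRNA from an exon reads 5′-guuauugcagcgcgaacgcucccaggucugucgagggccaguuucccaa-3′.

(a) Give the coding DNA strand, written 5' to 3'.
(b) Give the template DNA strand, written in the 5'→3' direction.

(a) 5'-GTTATTGCAGCGCGAACGCTCCCAGGTCTGTCGAGGGCCAGTTTCCCAA-3'
(b) 5'-TTGGGAAACTGGCCCTCGACAGACCTGGGAGCGTTCGCGCTGCAATAAC-3'

(a) The coding strand matches the mRNA with U→T.
(b) The template strand is the reverse complement of the coding strand.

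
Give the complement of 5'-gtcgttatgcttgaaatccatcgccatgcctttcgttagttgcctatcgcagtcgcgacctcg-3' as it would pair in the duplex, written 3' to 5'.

3'-CAGCAATACGAACTTTAGGTAGCGGTACGGAAAGCAATCAACGGATAGCGTCAGCGCTGGAGC-5'

Base-pairing A↔T, G↔C gives the complement. The complementary strand is antiparallel, so paired with a 5'→3' strand it runs 3'→5'.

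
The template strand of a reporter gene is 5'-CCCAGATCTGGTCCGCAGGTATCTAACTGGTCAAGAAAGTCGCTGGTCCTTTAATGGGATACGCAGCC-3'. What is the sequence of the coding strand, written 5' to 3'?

5'-GGCTGCGTATCCCATTAAAGGACCAGCGACTTTCTTGACCAGTTAGATACCTGCGGACCAGATCTGGG-3'

The coding strand is complementary and antiparallel to the template: take the complement (A↔T, G↔C) and reverse.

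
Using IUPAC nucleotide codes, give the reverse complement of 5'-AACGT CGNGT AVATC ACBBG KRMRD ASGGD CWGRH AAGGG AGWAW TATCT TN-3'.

Standard pairs A↔T, G↔C; ambiguity codes pair R↔Y, M↔K, W↔W, S↔S, B↔V, D↔H, N↔N. Complement (TTGCAGCNCATBTAGTGVVCMYKYHTSCCHGWCYDTTCCCTCWTWATAGAAN), then reverse for 5'→3'.

5'-NAAGATAWTWCTCCCTTDYCWGHCCSTHYKYMCVVGTGATBTACNCGACGTT-3'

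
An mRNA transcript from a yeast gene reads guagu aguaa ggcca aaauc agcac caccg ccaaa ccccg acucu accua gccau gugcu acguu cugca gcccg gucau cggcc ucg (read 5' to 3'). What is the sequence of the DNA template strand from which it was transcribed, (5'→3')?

5'-CGAGGCCGATGACCGGGCTGCAGAACGTAGCACATGGCTAGGTAGAGTCGGGGTTTGGCGGTGGTGCTGATTTTGGCCTTACTACTAC-3'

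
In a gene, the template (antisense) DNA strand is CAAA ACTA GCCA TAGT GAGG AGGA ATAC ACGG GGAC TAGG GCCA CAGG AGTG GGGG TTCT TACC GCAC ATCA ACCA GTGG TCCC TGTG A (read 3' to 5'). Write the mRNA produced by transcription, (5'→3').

5′-GUUUUGAUCGGUAUCACUCCUCCUUAUGUGCCCCUGAUCCCGGUGUCCUCACCCCCAAGAAUGGCGUGUAGUUGGUCACCAGGGACACU-3′

Reading the template 3'→5' as shown, RNA polymerase pairs each base (A→U, T→A, G↔C) to build mRNA 5'→3' directly.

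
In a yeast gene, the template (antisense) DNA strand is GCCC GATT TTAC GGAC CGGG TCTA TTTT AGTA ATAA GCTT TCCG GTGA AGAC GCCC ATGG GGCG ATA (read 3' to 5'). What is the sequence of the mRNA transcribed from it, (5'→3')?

Reading the template 3'→5' as shown, RNA polymerase pairs each base (A→U, T→A, G↔C) to build mRNA 5'→3' directly.

5'-CGGGCUAAAAUGCCUGGCCCAGAUAAAAUCAUUAUUCGAAAGGCCACUUCUGCGGGUACCCCGCUAU-3'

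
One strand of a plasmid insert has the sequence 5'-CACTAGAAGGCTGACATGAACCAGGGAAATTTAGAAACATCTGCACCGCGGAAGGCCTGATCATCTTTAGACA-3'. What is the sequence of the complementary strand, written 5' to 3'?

5′-TGTCTAAAGATGATCAGGCCTTCCGCGGTGCAGATGTTTCTAAATTTCCCTGGTTCATGTCAGCCTTCTAGTG-3′

The complement of CACTAGAAGGCTGACATGAACCAGGGAAATTTAGAAACATCTGCACCGCGGAAGGCCTGATCATCTTTAGACA is GTGATCTTCCGACTGTACTTGGTCCCTTTAAATCTTTGTAGACGTGGCGCCTTCCGGACTAGTAGAAATCTGT (A↔T, G↔C). DNA strands are antiparallel, so the complementary strand runs 3'→5'; reversing gives the 5'→3' form.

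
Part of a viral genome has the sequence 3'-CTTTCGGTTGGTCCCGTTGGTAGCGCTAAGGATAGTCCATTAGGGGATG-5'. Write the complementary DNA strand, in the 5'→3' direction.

5'-GAAAGCCAACCAGGGCAACCATCGCGATTCCTATCAGGTAATCCCCTAC-3'

The strand is given 3'→5', so its complement runs 5'→3' in the same left-to-right order: pair each base A↔T, G↔C.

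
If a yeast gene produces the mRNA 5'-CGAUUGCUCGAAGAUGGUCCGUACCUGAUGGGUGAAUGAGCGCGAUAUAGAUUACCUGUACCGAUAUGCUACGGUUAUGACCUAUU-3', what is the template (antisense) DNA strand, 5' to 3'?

5'-AATAGGTCATAACCGTAGCATATCGGTACAGGTAATCTATATCGCGCTCATTCACCCATCAGGTACGGACCATCTTCGAGCAATCG-3'

Replace U with T to get the coding DNA strand: CGATTGCTCGAAGATGGTCCGTACCTGATGGGTGAATGAGCGCGATATAGATTACCTGTACCGATATGCTACGGTTATGACCTATT. The template strand is its reverse complement (complement GCTAACGAGCTTCTACCAGGCATGGACTACCCACTTACTCGCGCTATATCTAATGGACATGGCTATACGATGCCAATACTGGATAA, then reverse).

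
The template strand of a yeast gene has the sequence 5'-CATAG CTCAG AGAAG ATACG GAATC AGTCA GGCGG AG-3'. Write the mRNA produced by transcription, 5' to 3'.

5'-CUCCGCCUGACUGAUUCCGUAUCUUCUCUGAGCUAUG-3'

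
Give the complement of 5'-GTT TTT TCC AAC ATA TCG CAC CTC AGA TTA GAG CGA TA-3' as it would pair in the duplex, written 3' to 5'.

3'-CAAAAAAGGTTGTATAGCGTGGAGTCTAATCTCGCTAT-5'

Base-pairing A↔T, G↔C gives the complement. The complementary strand is antiparallel, so paired with a 5'→3' strand it runs 3'→5'.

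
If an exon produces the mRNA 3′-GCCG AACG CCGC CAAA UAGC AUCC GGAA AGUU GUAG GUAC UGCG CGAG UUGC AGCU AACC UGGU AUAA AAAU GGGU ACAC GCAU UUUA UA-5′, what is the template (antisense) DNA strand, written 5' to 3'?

Written 5'→3' the mRNA is AUAUUUUACGCACAUGGGUAAAAAUAUGGUCCAAUCGACGUUGAGCGCGUCAUGGAUGUUGAAAGGCCUACGAUAAACCGCCGCAAGCCG, so the coding DNA strand is ATATTTTACGCACATGGGTAAAAATATGGTCCAATCGACGTTGAGCGCGTCATGGATGTTGAAAGGCCTACGATAAACCGCCGCAAGCCG. The template is its reverse complement.

5'-CGGCTTGCGGCGGTTTATCGTAGGCCTTTCAACATCCATGACGCGCTCAACGTCGATTGGACCATATTTTTACCCATGTGCGTAAAATAT-3'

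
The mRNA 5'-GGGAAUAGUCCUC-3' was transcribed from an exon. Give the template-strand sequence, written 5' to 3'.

5'-GAGGACTATTCCC-3'

Replace U with T to get the coding DNA strand: GGGAATAGTCCTC. The template strand is its reverse complement (complement CCCTTATCAGGAG, then reverse).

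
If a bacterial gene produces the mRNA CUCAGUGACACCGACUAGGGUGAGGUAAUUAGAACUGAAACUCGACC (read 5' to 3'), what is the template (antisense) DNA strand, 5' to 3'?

Replace U with T to get the coding DNA strand: CTCAGTGACACCGACTAGGGTGAGGTAATTAGAACTGAAACTCGACC. The template strand is its reverse complement (complement GAGTCACTGTGGCTGATCCCACTCCATTAATCTTGACTTTGAGCTGG, then reverse).

5'-GGTCGAGTTTCAGTTCTAATTACCTCACCCTAGTCGGTGTCACTGAG-3'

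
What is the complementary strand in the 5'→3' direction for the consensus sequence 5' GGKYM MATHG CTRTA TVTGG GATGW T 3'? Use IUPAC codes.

5'-AWCATCCCABATAYAGCDATKKRMCC-3'

Standard pairs A↔T, G↔C; ambiguity codes pair R↔Y, M↔K, W↔W, H↔D, V↔B. Complement (CCMRKKTADCGAYATABACCCTACWA), then reverse for 5'→3'.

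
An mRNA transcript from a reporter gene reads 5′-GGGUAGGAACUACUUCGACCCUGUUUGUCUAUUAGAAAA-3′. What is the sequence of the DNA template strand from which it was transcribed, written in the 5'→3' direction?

Replace U with T to get the coding DNA strand: GGGTAGGAACTACTTCGACCCTGTTTGTCTATTAGAAAA. The template strand is its reverse complement (complement CCCATCCTTGATGAAGCTGGGACAAACAGATAATCTTTT, then reverse).

5'-TTTTCTAATAGACAAACAGGGTCGAAGTAGTTCCTACCC-3'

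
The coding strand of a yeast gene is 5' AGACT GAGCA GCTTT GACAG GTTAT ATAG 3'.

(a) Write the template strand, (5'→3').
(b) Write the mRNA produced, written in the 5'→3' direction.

(a) 5'-CTATATAACCTGTCAAAGCTGCTCAGTCT-3'
(b) 5′-AGACUGAGCAGCUUUGACAGGUUAUAUAG-3′

(a) The template strand is the reverse complement of the coding strand: complement TCTGACTCGTCGAAACTGTCCAATATATC, then reverse.
(b) mRNA matches the coding strand with T→U.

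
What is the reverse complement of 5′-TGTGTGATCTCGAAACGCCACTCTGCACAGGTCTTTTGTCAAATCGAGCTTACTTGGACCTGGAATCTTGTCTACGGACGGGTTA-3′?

5'-TAACCCGTCCGTAGACAAGATTCCAGGTCCAAGTAAGCTCGATTTGACAAAAGACCTGTGCAGAGTGGCGTTTCGAGATCACACA-3'

Reading the sequence 3'→5' and pairing each base (A↔T, G↔C) gives the reverse complement directly.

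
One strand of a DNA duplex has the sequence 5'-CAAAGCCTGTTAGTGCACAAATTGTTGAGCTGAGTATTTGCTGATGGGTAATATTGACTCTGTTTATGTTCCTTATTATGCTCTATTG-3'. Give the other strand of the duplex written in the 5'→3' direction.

5'-CAATAGAGCATAATAAGGAACATAAACAGAGTCAATATTACCCATCAGCAAATACTCAGCTCAACAATTTGTGCACTAACAGGCTTTG-3'

The complement of CAAAGCCTGTTAGTGCACAAATTGTTGAGCTGAGTATTTGCTGATGGGTAATATTGACTCTGTTTATGTTCCTTATTATGCTCTATTG is GTTTCGGACAATCACGTGTTTAACAACTCGACTCATAAACGACTACCCATTATAACTGAGACAAATACAAGGAATAATACGAGATAAC (A↔T, G↔C). DNA strands are antiparallel, so the complementary strand runs 3'→5'; reversing gives the 5'→3' form.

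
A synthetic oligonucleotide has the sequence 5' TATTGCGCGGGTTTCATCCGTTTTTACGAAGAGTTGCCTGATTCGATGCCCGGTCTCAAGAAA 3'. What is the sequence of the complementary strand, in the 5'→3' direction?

5'-TTTCTTGAGACCGGGCATCGAATCAGGCAACTCTTCGTAAAAACGGATGAAACCCGCGCAATA-3'

Pairing A↔T and G↔C gives ATAACGCGCCCAAAGTAGGCAAAAATGCTTCTCAACGGACTAAGCTACGGGCCAGAGTTCTTT, running 3'→5'. Reverse for the 5'→3' convention.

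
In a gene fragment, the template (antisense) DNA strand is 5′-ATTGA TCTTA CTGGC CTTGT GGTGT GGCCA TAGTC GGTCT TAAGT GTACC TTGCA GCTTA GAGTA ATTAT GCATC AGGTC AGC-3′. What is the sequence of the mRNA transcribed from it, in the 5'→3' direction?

5'-GCUGACCUGAUGCAUAAUUACUCUAAGCUGCAAGGUACACUUAAGACCGACUAUGGCCACACCACAAGGCCAGUAAGAUCAAU-3'

RNA polymerase reads the template 3'→5' and synthesizes mRNA 5'→3' by base-pairing (A→U, T→A, G↔C). The complement of the template is TAACTAGAATGACCGGAACACCACACCGGTATCAGCCAGAATTCACATGGAACGTCGAATCTCATTAATACGTAGTCCAGTCG; antiparallel, so 5'→3' the coding strand is GCTGACCTGATGCATAATTACTCTAAGCTGCAAGGTACACTTAAGACCGACTATGGCCACACCACAAGGCCAGTAAGATCAAT. Replace T with U for the mRNA.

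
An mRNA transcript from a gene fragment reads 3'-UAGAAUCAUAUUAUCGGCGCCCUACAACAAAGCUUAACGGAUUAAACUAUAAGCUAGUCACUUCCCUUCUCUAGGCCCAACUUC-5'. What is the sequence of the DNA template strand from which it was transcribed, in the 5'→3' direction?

5′-ATCTTAGTATAATAGCCGCGGGATGTTGTTTCGAATTGCCTAATTTGATATTCGATCAGTGAAGGGAAGAGATCCGGGTTGAAG-3′

Written 5'→3' the mRNA is CUUCAACCCGGAUCUCUUCCCUUCACUGAUCGAAUAUCAAAUUAGGCAAUUCGAAACAACAUCCCGCGGCUAUUAUACUAAGAU, so the coding DNA strand is CTTCAACCCGGATCTCTTCCCTTCACTGATCGAATATCAAATTAGGCAATTCGAAACAACATCCCGCGGCTATTATACTAAGAT. The template is its reverse complement.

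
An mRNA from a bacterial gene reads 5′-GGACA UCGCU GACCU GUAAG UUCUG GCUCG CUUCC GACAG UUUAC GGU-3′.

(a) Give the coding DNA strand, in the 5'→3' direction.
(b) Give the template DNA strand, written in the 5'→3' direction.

(a) 5'-GGACATCGCTGACCTGTAAGTTCTGGCTCGCTTCCGACAGTTTACGGT-3'
(b) 5′-ACCGTAAACTGTCGGAAGCGAGCCAGAACTTACAGGTCAGCGATGTCC-3′

(a) The coding strand matches the mRNA with U→T.
(b) The template strand is the reverse complement of the coding strand.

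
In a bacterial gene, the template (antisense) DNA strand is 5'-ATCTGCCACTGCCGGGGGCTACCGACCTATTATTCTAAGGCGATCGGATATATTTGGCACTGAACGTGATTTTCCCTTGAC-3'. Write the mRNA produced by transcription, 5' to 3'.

5'-GUCAAGGGAAAAUCACGUUCAGUGCCAAAUAUAUCCGAUCGCCUUAGAAUAAUAGGUCGGUAGCCCCCGGCAGUGGCAGAU-3'

The mRNA has the sequence of the coding strand (reverse complement of the template) with T→U. Reverse complement of ATCTGCCACTGCCGGGGGCTACCGACCTATTATTCTAAGGCGATCGGATATATTTGGCACTGAACGTGATTTTCCCTTGAC is GTCAAGGGAAAATCACGTTCAGTGCCAAATATATCCGATCGCCTTAGAATAATAGGTCGGTAGCCCCCGGCAGTGGCAGAT; then T→U.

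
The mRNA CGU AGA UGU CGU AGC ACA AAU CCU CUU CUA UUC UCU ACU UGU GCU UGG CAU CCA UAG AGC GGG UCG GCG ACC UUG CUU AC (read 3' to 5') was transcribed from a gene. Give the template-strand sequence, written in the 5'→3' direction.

5'-GCATCTACAGCATCGTGTTTAGGAGAAGATAAGAGATGAACACGAACCGTAGGTATCTCGCCCAGCCGCTGGAACGAATG-3'

Written 5'→3' the mRNA is CAUUCGUUCCAGCGGCUGGGCGAGAUACCUACGGUUCGUGUUCAUCUCUUAUCUUCUCCUAAACACGAUGCUGUAGAUGC, so the coding DNA strand is CATTCGTTCCAGCGGCTGGGCGAGATACCTACGGTTCGTGTTCATCTCTTATCTTCTCCTAAACACGATGCTGTAGATGC. The template is its reverse complement.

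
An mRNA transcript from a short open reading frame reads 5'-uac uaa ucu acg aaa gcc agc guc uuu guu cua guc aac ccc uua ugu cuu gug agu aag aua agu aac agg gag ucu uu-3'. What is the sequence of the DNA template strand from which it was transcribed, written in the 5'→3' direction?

Replace U with T to get the coding DNA strand: TACTAATCTACGAAAGCCAGCGTCTTTGTTCTAGTCAACCCCTTATGTCTTGTGAGTAAGATAAGTAACAGGGAGTCTTT. The template strand is its reverse complement (complement ATGATTAGATGCTTTCGGTCGCAGAAACAAGATCAGTTGGGGAATACAGAACACTCATTCTATTCATTGTCCCTCAGAAA, then reverse).

5'-AAAGACTCCCTGTTACTTATCTTACTCACAAGACATAAGGGGTTGACTAGAACAAAGACGCTGGCTTTCGTAGATTAGTA-3'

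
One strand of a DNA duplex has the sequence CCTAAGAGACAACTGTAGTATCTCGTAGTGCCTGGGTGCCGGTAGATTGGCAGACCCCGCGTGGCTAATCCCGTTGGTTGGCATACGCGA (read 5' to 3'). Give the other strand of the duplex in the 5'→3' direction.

5'-TCGCGTATGCCAACCAACGGGATTAGCCACGCGGGGTCTGCCAATCTACCGGCACCCAGGCACTACGAGATACTACAGTTGTCTCTTAGG-3'

Pairing A↔T and G↔C gives GGATTCTCTGTTGACATCATAGAGCATCACGGACCCACGGCCATCTAACCGTCTGGGGCGCACCGATTAGGGCAACCAACCGTATGCGCT, running 3'→5'. Reverse for the 5'→3' convention.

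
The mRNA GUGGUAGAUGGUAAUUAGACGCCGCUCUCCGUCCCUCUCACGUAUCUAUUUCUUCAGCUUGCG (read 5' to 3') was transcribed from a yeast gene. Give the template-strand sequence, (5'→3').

Replace U with T to get the coding DNA strand: GTGGTAGATGGTAATTAGACGCCGCTCTCCGTCCCTCTCACGTATCTATTTCTTCAGCTTGCG. The template strand is its reverse complement (complement CACCATCTACCATTAATCTGCGGCGAGAGGCAGGGAGAGTGCATAGATAAAGAAGTCGAACGC, then reverse).

5'-CGCAAGCTGAAGAAATAGATACGTGAGAGGGACGGAGAGCGGCGTCTAATTACCATCTACCAC-3'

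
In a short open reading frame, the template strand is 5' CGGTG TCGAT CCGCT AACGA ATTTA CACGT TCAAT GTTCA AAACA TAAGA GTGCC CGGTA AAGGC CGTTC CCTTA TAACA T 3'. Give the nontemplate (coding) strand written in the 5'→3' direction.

5′-ATGTTATAAGGGAACGGCCTTTACCGGGCACTCTTATGTTTTGAACATTGAACGTGTAAATTCGTTAGCGGATCGACACCG-3′

The coding strand is complementary and antiparallel to the template: take the complement (A↔T, G↔C) and reverse.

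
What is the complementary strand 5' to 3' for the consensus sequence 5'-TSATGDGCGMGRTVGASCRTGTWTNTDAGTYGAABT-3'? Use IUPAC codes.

Standard pairs A↔T, G↔C; ambiguity codes pair R↔Y, M↔K, W↔W, S↔S, B↔V, D↔H, N↔N. Complement (ASTACHCGCKCYABCTSGYACAWANAHTCARCTTVA), then reverse for 5'→3'.

5'-AVTTCRACTHANAWACAYGSTCBAYCKCGCHCATSA-3'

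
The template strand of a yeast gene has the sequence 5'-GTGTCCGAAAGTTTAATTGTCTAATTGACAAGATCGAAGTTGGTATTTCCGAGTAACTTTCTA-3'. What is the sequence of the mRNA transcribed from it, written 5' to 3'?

5'-UAGAAAGUUACUCGGAAAUACCAACUUCGAUCUUGUCAAUUAGACAAUUAAACUUUCGGACAC-3'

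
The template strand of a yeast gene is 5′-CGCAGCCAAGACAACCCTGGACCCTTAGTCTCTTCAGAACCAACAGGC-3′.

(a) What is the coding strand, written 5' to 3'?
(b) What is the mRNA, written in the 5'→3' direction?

(a) 5'-GCCTGTTGGTTCTGAAGAGACTAAGGGTCCAGGGTTGTCTTGGCTGCG-3'
(b) 5′-GCCUGUUGGUUCUGAAGAGACUAAGGGUCCAGGGUUGUCUUGGCUGCG-3′

(a) The coding strand is the reverse complement of the template: complement GCGTCGGTTCTGTTGGGACCTGGGAATCAGAGAAGTCTTGGTTGTCCG, then reverse.
(b) mRNA has the coding-strand sequence with T→U.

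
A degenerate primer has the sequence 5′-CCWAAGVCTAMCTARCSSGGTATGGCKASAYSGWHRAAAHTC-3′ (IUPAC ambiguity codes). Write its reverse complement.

5'-GADTTTYDWCSRTSTMGCCATACCSSGYTAGKTAGBCTTWGG-3'

Standard pairs A↔T, G↔C; ambiguity codes pair R↔Y, M↔K, W↔W, S↔S, H↔D, V↔B. Complement (GGWTTCBGATKGATYGSSCCATACCGMTSTRSCWDYTTTDAG), then reverse for 5'→3'.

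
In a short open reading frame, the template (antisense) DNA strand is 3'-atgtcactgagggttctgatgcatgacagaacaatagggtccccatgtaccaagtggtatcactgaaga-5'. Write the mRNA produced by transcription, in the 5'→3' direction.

Reading the template 3'→5' as shown, RNA polymerase pairs each base (A→U, T→A, G↔C) to build mRNA 5'→3' directly.

5'-UACAGUGACUCCCAAGACUACGUACUGUCUUGUUAUCCCAGGGGUACAUGGUUCACCAUAGUGACUUCU-3'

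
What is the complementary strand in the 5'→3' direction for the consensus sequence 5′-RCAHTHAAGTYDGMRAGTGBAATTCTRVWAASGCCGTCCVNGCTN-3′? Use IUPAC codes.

Standard pairs A↔T, G↔C; ambiguity codes pair R↔Y, M↔K, W↔W, S↔S, B↔V, D↔H, N↔N. Complement (YGTDADTTCARHCKYTCACVTTAAGAYBWTTSCGGCAGGBNCGAN), then reverse for 5'→3'.

5'-NAGCNBGGACGGCSTTWBYAGAATTVCACTYKCHRACTTDADTGY-3'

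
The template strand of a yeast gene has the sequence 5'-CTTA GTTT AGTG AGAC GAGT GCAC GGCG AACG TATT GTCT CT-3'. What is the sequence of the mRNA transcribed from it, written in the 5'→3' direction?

RNA polymerase reads the template 3'→5' and synthesizes mRNA 5'→3' by base-pairing (A→U, T→A, G↔C). The complement of the template is GAATCAAATCACTCTGCTCACGTGCCGCTTGCATAACAGAGA; antiparallel, so 5'→3' the coding strand is AGAGACAATACGTTCGCCGTGCACTCGTCTCACTAAACTAAG. Replace T with U for the mRNA.

5′-AGAGACAAUACGUUCGCCGUGCACUCGUCUCACUAAACUAAG-3′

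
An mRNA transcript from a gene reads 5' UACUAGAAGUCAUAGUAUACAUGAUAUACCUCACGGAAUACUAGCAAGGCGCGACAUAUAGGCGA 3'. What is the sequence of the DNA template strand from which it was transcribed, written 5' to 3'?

5'-TCGCCTATATGTCGCGCCTTGCTAGTATTCCGTGAGGTATATCATGTATACTATGACTTCTAGTA-3'

Replace U with T to get the coding DNA strand: TACTAGAAGTCATAGTATACATGATATACCTCACGGAATACTAGCAAGGCGCGACATATAGGCGA. The template strand is its reverse complement (complement ATGATCTTCAGTATCATATGTACTATATGGAGTGCCTTATGATCGTTCCGCGCTGTATATCCGCT, then reverse).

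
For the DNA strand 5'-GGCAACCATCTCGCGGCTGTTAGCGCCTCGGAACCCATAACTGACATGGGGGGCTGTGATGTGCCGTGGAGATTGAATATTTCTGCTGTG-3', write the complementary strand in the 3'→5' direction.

Base-pairing A↔T, G↔C gives the complement. The complementary strand is antiparallel, so paired with a 5'→3' strand it runs 3'→5'.

3'-CCGTTGGTAGAGCGCCGACAATCGCGGAGCCTTGGGTATTGACTGTACCCCCCGACACTACACGGCACCTCTAACTTATAAAGACGACAC-5'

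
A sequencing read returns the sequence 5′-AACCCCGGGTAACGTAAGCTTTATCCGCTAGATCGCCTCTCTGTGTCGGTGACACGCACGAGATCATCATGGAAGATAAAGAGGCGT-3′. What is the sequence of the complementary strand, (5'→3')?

5'-ACGCCTCTTTATCTTCCATGATGATCTCGTGCGTGTCACCGACACAGAGAGGCGATCTAGCGGATAAAGCTTACGTTACCCGGGGTT-3'

Pairing A↔T and G↔C gives TTGGGGCCCATTGCATTCGAAATAGGCGATCTAGCGGAGAGACACAGCCACTGTGCGTGCTCTAGTAGTACCTTCTATTTCTCCGCA, running 3'→5'. Reverse for the 5'→3' convention.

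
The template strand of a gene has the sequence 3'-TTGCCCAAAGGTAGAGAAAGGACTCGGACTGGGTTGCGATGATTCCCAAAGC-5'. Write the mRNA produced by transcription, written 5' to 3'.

Reading the template 3'→5' as shown, RNA polymerase pairs each base (A→U, T→A, G↔C) to build mRNA 5'→3' directly.

5'-AACGGGUUUCCAUCUCUUUCCUGAGCCUGACCCAACGCUACUAAGGGUUUCG-3'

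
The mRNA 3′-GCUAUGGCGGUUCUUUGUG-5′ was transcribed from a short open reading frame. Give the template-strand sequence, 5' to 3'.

5'-CGATACCGCCAAGAAACAC-3'

Written 5'→3' the mRNA is GUGUUUCUUGGCGGUAUCG, so the coding DNA strand is GTGTTTCTTGGCGGTATCG. The template is its reverse complement.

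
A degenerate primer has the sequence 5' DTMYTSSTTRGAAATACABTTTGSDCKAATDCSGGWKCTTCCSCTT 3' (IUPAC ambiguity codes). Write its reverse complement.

Standard pairs A↔T, G↔C; ambiguity codes pair R↔Y, M↔K, W↔W, S↔S, B↔V, D↔H. Complement (HAKRASSAAYCTTTATGTVAAACSHGMTTAHGSCCWMGAAGGSGAA), then reverse for 5'→3'.

5'-AAGSGGAAGMWCCSGHATTMGHSCAAAVTGTATTTCYAASSARKAH-3'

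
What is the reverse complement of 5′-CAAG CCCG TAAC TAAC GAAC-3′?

5'-GTTCGTTAGTTACGGGCTTG-3'

Complement each base (A↔T, G↔C): GTTCGGGCATTGATTGCTTG. Then reverse.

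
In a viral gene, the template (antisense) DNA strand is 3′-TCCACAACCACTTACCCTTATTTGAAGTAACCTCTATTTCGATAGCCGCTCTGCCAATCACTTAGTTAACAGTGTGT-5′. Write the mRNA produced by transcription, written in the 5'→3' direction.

5'-AGGUGUUGGUGAAUGGGAAUAAACUUCAUUGGAGAUAAAGCUAUCGGCGAGACGGUUAGUGAAUCAAUUGUCACACA-3'

Reading the template 3'→5' as shown, RNA polymerase pairs each base (A→U, T→A, G↔C) to build mRNA 5'→3' directly.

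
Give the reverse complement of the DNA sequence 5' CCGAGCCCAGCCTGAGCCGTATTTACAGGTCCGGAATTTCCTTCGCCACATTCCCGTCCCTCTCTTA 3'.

Complement each base (A↔T, G↔C): GGCTCGGGTCGGACTCGGCATAAATGTCCAGGCCTTAAAGGAAGCGGTGTAAGGGCAGGGAGAGAAT. Then reverse.

5'-TAAGAGAGGGACGGGAATGTGGCGAAGGAAATTCCGGACCTGTAAATACGGCTCAGGCTGGGCTCGG-3'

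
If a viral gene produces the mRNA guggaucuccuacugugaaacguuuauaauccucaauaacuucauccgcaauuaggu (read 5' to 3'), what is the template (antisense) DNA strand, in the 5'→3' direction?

5′-ACCTAATTGCGGATGAAGTTATTGAGGATTATAAACGTTTCACAGTAGGAGATCCAC-3′

Replace U with T to get the coding DNA strand: GTGGATCTCCTACTGTGAAACGTTTATAATCCTCAATAACTTCATCCGCAATTAGGT. The template strand is its reverse complement (complement CACCTAGAGGATGACACTTTGCAAATATTAGGAGTTATTGAAGTAGGCGTTAATCCA, then reverse).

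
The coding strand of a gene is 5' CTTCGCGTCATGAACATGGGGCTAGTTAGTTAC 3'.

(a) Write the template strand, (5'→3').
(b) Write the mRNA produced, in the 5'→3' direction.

(a) The template strand is the reverse complement of the coding strand: complement GAAGCGCAGTACTTGTACCCCGATCAATCAATG, then reverse.
(b) mRNA matches the coding strand with T→U.

(a) 5'-GTAACTAACTAGCCCCATGTTCATGACGCGAAG-3'
(b) 5′-CUUCGCGUCAUGAACAUGGGGCUAGUUAGUUAC-3′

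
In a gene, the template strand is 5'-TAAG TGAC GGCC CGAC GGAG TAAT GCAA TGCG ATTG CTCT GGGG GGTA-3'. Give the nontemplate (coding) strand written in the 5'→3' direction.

5′-TACCCCCCAGAGCAATCGCATTGCATTACTCCGTCGGGCCGTCACTTA-3′

The coding strand is complementary and antiparallel to the template: take the complement (A↔T, G↔C) and reverse.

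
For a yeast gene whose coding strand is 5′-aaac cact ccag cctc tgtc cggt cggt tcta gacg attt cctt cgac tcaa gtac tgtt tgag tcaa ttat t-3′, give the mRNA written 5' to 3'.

mRNA has the coding-strand sequence with U in place of T.

5'-AAACCACUCCAGCCUCUGUCCGGUCGGUUCUAGACGAUUUCCUUCGACUCAAGUACUGUUUGAGUCAAUUAUU-3'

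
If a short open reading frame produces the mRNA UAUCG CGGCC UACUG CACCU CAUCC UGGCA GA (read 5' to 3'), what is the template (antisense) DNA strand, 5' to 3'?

5'-TCTGCCAGGATGAGGTGCAGTAGGCCGCGATA-3'

Replace U with T to get the coding DNA strand: TATCGCGGCCTACTGCACCTCATCCTGGCAGA. The template strand is its reverse complement (complement ATAGCGCCGGATGACGTGGAGTAGGACCGTCT, then reverse).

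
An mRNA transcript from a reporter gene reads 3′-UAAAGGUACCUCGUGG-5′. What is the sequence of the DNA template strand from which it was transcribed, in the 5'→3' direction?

5'-ATTTCCATGGAGCACC-3'

Written 5'→3' the mRNA is GGUGCUCCAUGGAAAU, so the coding DNA strand is GGTGCTCCATGGAAAT. The template is its reverse complement.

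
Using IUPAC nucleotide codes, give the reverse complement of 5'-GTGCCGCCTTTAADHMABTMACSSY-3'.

Standard pairs A↔T, G↔C; ambiguity codes pair Y↔R, M↔K, S↔S, B↔V, D↔H. Complement (CACGGCGGAAATTHDKTVAKTGSSR), then reverse for 5'→3'.

5'-RSSGTKAVTKDHTTAAAGGCGGCAC-3'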